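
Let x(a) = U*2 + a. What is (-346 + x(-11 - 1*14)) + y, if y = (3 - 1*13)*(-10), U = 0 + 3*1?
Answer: -265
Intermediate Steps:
U = 3 (U = 0 + 3 = 3)
y = 100 (y = (3 - 13)*(-10) = -10*(-10) = 100)
x(a) = 6 + a (x(a) = 3*2 + a = 6 + a)
(-346 + x(-11 - 1*14)) + y = (-346 + (6 + (-11 - 1*14))) + 100 = (-346 + (6 + (-11 - 14))) + 100 = (-346 + (6 - 25)) + 100 = (-346 - 19) + 100 = -365 + 100 = -265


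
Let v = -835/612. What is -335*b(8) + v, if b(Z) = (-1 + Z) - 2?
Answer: -1025935/612 ≈ -1676.4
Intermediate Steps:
v = -835/612 (v = -835*1/612 = -835/612 ≈ -1.3644)
b(Z) = -3 + Z
-335*b(8) + v = -335*(-3 + 8) - 835/612 = -335*5 - 835/612 = -1675 - 835/612 = -1025935/612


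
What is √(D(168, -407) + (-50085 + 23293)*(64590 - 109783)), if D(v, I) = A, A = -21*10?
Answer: √1210810646 ≈ 34797.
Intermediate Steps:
A = -210
D(v, I) = -210
√(D(168, -407) + (-50085 + 23293)*(64590 - 109783)) = √(-210 + (-50085 + 23293)*(64590 - 109783)) = √(-210 - 26792*(-45193)) = √(-210 + 1210810856) = √1210810646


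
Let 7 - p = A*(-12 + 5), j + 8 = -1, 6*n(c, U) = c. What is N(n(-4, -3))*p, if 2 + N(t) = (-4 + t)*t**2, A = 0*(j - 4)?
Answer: -770/27 ≈ -28.519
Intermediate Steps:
n(c, U) = c/6
j = -9 (j = -8 - 1 = -9)
A = 0 (A = 0*(-9 - 4) = 0*(-13) = 0)
N(t) = -2 + t**2*(-4 + t) (N(t) = -2 + (-4 + t)*t**2 = -2 + t**2*(-4 + t))
p = 7 (p = 7 - 0*(-12 + 5) = 7 - 0*(-7) = 7 - 1*0 = 7 + 0 = 7)
N(n(-4, -3))*p = (-2 + ((1/6)*(-4))**3 - 4*((1/6)*(-4))**2)*7 = (-2 + (-2/3)**3 - 4*(-2/3)**2)*7 = (-2 - 8/27 - 4*4/9)*7 = (-2 - 8/27 - 16/9)*7 = -110/27*7 = -770/27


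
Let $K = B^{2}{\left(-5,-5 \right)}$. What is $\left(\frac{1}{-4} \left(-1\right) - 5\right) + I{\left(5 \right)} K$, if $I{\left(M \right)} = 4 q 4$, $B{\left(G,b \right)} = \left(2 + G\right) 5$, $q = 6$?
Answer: $\frac{86381}{4} \approx 21595.0$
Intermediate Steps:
$B{\left(G,b \right)} = 10 + 5 G$
$I{\left(M \right)} = 96$ ($I{\left(M \right)} = 4 \cdot 6 \cdot 4 = 24 \cdot 4 = 96$)
$K = 225$ ($K = \left(10 + 5 \left(-5\right)\right)^{2} = \left(10 - 25\right)^{2} = \left(-15\right)^{2} = 225$)
$\left(\frac{1}{-4} \left(-1\right) - 5\right) + I{\left(5 \right)} K = \left(\frac{1}{-4} \left(-1\right) - 5\right) + 96 \cdot 225 = \left(\left(- \frac{1}{4}\right) \left(-1\right) - 5\right) + 21600 = \left(\frac{1}{4} - 5\right) + 21600 = - \frac{19}{4} + 21600 = \frac{86381}{4}$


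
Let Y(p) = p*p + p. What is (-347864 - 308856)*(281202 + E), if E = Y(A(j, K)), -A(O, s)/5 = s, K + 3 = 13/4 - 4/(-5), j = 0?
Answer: -184685630505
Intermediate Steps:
K = 21/20 (K = -3 + (13/4 - 4/(-5)) = -3 + (13*(¼) - 4*(-⅕)) = -3 + (13/4 + ⅘) = -3 + 81/20 = 21/20 ≈ 1.0500)
A(O, s) = -5*s
Y(p) = p + p² (Y(p) = p² + p = p + p²)
E = 357/16 (E = (-5*21/20)*(1 - 5*21/20) = -21*(1 - 21/4)/4 = -21/4*(-17/4) = 357/16 ≈ 22.313)
(-347864 - 308856)*(281202 + E) = (-347864 - 308856)*(281202 + 357/16) = -656720*4499589/16 = -184685630505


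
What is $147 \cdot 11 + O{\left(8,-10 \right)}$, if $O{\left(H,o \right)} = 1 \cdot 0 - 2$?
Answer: $1615$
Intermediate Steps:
$O{\left(H,o \right)} = -2$ ($O{\left(H,o \right)} = 0 - 2 = -2$)
$147 \cdot 11 + O{\left(8,-10 \right)} = 147 \cdot 11 - 2 = 1617 - 2 = 1615$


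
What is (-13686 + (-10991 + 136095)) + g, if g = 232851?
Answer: 344269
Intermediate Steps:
(-13686 + (-10991 + 136095)) + g = (-13686 + (-10991 + 136095)) + 232851 = (-13686 + 125104) + 232851 = 111418 + 232851 = 344269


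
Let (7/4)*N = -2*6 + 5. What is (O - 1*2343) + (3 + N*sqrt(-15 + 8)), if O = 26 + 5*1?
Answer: -2309 - 4*I*sqrt(7) ≈ -2309.0 - 10.583*I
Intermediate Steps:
N = -4 (N = 4*(-2*6 + 5)/7 = 4*(-12 + 5)/7 = (4/7)*(-7) = -4)
O = 31 (O = 26 + 5 = 31)
(O - 1*2343) + (3 + N*sqrt(-15 + 8)) = (31 - 1*2343) + (3 - 4*sqrt(-15 + 8)) = (31 - 2343) + (3 - 4*I*sqrt(7)) = -2312 + (3 - 4*I*sqrt(7)) = -2309 - 4*I*sqrt(7)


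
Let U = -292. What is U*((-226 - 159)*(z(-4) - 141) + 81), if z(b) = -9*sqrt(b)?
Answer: -15874872 - 2023560*I ≈ -1.5875e+7 - 2.0236e+6*I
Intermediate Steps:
U*((-226 - 159)*(z(-4) - 141) + 81) = -292*((-226 - 159)*(-18*I - 141) + 81) = -292*(-385*(-18*I - 141) + 81) = -292*(-385*(-141 - 18*I) + 81) = -292*((54285 + 6930*I) + 81) = -292*(54366 + 6930*I) = -15874872 - 2023560*I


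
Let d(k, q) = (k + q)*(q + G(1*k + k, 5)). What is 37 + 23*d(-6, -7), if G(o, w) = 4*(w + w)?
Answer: -9830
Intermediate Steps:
G(o, w) = 8*w (G(o, w) = 4*(2*w) = 8*w)
d(k, q) = (40 + q)*(k + q) (d(k, q) = (k + q)*(q + 8*5) = (k + q)*(q + 40) = (k + q)*(40 + q) = (40 + q)*(k + q))
37 + 23*d(-6, -7) = 37 + 23*((-7)**2 + 40*(-6) + 40*(-7) - 6*(-7)) = 37 + 23*(49 - 240 - 280 + 42) = 37 + 23*(-429) = 37 - 9867 = -9830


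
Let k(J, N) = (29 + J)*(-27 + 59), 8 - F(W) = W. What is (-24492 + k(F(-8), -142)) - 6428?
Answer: -29480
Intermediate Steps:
F(W) = 8 - W
k(J, N) = 928 + 32*J (k(J, N) = (29 + J)*32 = 928 + 32*J)
(-24492 + k(F(-8), -142)) - 6428 = (-24492 + (928 + 32*(8 - 1*(-8)))) - 6428 = (-24492 + (928 + 32*(8 + 8))) - 6428 = (-24492 + (928 + 32*16)) - 6428 = (-24492 + (928 + 512)) - 6428 = (-24492 + 1440) - 6428 = -23052 - 6428 = -29480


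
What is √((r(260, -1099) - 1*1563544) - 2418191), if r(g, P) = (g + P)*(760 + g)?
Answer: I*√4837515 ≈ 2199.4*I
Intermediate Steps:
r(g, P) = (760 + g)*(P + g) (r(g, P) = (P + g)*(760 + g) = (760 + g)*(P + g))
√((r(260, -1099) - 1*1563544) - 2418191) = √(((260² + 760*(-1099) + 760*260 - 1099*260) - 1*1563544) - 2418191) = √(((67600 - 835240 + 197600 - 285740) - 1563544) - 2418191) = √((-855780 - 1563544) - 2418191) = √(-2419324 - 2418191) = √(-4837515) = I*√4837515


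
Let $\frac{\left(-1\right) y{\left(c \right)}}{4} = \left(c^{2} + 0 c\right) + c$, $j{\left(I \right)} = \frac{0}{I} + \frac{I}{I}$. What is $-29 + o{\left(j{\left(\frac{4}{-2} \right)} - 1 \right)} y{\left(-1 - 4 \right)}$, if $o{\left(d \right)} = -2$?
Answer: $131$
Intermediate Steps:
$j{\left(I \right)} = 1$ ($j{\left(I \right)} = 0 + 1 = 1$)
$y{\left(c \right)} = - 4 c - 4 c^{2}$ ($y{\left(c \right)} = - 4 \left(\left(c^{2} + 0 c\right) + c\right) = - 4 \left(\left(c^{2} + 0\right) + c\right) = - 4 \left(c^{2} + c\right) = - 4 \left(c + c^{2}\right) = - 4 c - 4 c^{2}$)
$-29 + o{\left(j{\left(\frac{4}{-2} \right)} - 1 \right)} y{\left(-1 - 4 \right)} = -29 - 2 \left(- 4 \left(-1 - 4\right) \left(1 - 5\right)\right) = -29 - 2 \left(\left(-4\right) \left(-5\right) \left(1 - 5\right)\right) = -29 - 2 \left(\left(-4\right) \left(-5\right) \left(-4\right)\right) = -29 - -160 = -29 + 160 = 131$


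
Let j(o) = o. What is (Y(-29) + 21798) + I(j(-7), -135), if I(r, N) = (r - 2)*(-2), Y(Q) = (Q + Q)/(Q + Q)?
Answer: 21817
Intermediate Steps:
Y(Q) = 1 (Y(Q) = (2*Q)/((2*Q)) = (2*Q)*(1/(2*Q)) = 1)
I(r, N) = 4 - 2*r (I(r, N) = (-2 + r)*(-2) = 4 - 2*r)
(Y(-29) + 21798) + I(j(-7), -135) = (1 + 21798) + (4 - 2*(-7)) = 21799 + (4 + 14) = 21799 + 18 = 21817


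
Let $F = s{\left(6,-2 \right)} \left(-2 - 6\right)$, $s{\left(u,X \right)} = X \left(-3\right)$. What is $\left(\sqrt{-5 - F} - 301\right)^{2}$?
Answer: $\left(301 - \sqrt{43}\right)^{2} \approx 86696.0$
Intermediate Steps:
$s{\left(u,X \right)} = - 3 X$
$F = -48$ ($F = \left(-3\right) \left(-2\right) \left(-2 - 6\right) = 6 \left(-8\right) = -48$)
$\left(\sqrt{-5 - F} - 301\right)^{2} = \left(\sqrt{-5 - -48} - 301\right)^{2} = \left(\sqrt{-5 + 48} - 301\right)^{2} = \left(\sqrt{43} - 301\right)^{2} = \left(-301 + \sqrt{43}\right)^{2}$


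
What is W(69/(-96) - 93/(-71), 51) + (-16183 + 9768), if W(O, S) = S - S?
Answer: -6415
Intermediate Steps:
W(O, S) = 0
W(69/(-96) - 93/(-71), 51) + (-16183 + 9768) = 0 + (-16183 + 9768) = 0 - 6415 = -6415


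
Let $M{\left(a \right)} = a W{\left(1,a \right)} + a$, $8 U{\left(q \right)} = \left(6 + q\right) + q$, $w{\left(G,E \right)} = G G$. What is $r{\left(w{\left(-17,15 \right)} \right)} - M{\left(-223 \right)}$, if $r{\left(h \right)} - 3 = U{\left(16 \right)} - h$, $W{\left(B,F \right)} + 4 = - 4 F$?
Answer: $\frac{791863}{4} \approx 1.9797 \cdot 10^{5}$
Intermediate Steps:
$W{\left(B,F \right)} = -4 - 4 F$
$w{\left(G,E \right)} = G^{2}$
$U{\left(q \right)} = \frac{3}{4} + \frac{q}{4}$ ($U{\left(q \right)} = \frac{\left(6 + q\right) + q}{8} = \frac{6 + 2 q}{8} = \frac{3}{4} + \frac{q}{4}$)
$r{\left(h \right)} = \frac{31}{4} - h$ ($r{\left(h \right)} = 3 - \left(- \frac{19}{4} + h\right) = \frac{31}{4} - h$)
$M{\left(a \right)} = a + a \left(-4 - 4 a\right)$ ($M{\left(a \right)} = a \left(-4 - 4 a\right) + a = a + a \left(-4 - 4 a\right)$)
$r{\left(w{\left(-17,15 \right)} \right)} - M{\left(-223 \right)} = \left(\frac{31}{4} - \left(-17\right)^{2}\right) - \left(-1\right) \left(-223\right) \left(3 + 4 \left(-223\right)\right) = \left(\frac{31}{4} - 289\right) - \left(-1\right) \left(-223\right) \left(3 - 892\right) = \left(\frac{31}{4} - 289\right) - \left(-1\right) \left(-223\right) \left(-889\right) = - \frac{1125}{4} - -198247 = - \frac{1125}{4} + 198247 = \frac{791863}{4}$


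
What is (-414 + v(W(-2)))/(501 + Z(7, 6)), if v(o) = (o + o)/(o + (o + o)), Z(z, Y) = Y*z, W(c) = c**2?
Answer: -1240/1629 ≈ -0.76120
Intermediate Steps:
v(o) = 2/3 (v(o) = (2*o)/(o + 2*o) = (2*o)/((3*o)) = (2*o)*(1/(3*o)) = 2/3)
(-414 + v(W(-2)))/(501 + Z(7, 6)) = (-414 + 2/3)/(501 + 6*7) = -1240/(3*(501 + 42)) = -1240/3/543 = -1240/3*1/543 = -1240/1629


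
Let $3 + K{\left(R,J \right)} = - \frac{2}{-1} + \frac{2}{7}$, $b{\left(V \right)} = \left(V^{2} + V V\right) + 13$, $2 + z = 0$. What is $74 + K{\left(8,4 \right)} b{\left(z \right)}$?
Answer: $59$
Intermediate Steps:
$z = -2$ ($z = -2 + 0 = -2$)
$b{\left(V \right)} = 13 + 2 V^{2}$ ($b{\left(V \right)} = \left(V^{2} + V^{2}\right) + 13 = 2 V^{2} + 13 = 13 + 2 V^{2}$)
$K{\left(R,J \right)} = - \frac{5}{7}$ ($K{\left(R,J \right)} = -3 + \left(- \frac{2}{-1} + \frac{2}{7}\right) = -3 + \left(\left(-2\right) \left(-1\right) + 2 \cdot \frac{1}{7}\right) = -3 + \left(2 + \frac{2}{7}\right) = -3 + \frac{16}{7} = - \frac{5}{7}$)
$74 + K{\left(8,4 \right)} b{\left(z \right)} = 74 - \frac{5 \left(13 + 2 \left(-2\right)^{2}\right)}{7} = 74 - \frac{5 \left(13 + 2 \cdot 4\right)}{7} = 74 - \frac{5 \left(13 + 8\right)}{7} = 74 - 15 = 59$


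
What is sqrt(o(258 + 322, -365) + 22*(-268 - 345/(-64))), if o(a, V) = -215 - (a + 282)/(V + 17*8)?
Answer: I*sqrt(20099224202)/1832 ≈ 77.386*I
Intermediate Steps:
o(a, V) = -215 - (282 + a)/(136 + V) (o(a, V) = -215 - (282 + a)/(V + 136) = -215 - (282 + a)/(136 + V))
sqrt(o(258 + 322, -365) + 22*(-268 - 345/(-64))) = sqrt((-29522 - (258 + 322) - 215*(-365))/(136 - 365) + 22*(-268 - 345/(-64))) = sqrt((-29522 - 1*580 + 78475)/(-229) + 22*(-268 - 345*(-1/64))) = sqrt(-(-29522 - 580 + 78475)/229 + 22*(-268 + 345/64)) = sqrt(-1/229*48373 + 22*(-16807/64)) = sqrt(-48373/229 - 184877/32) = sqrt(-43884769/7328) = I*sqrt(20099224202)/1832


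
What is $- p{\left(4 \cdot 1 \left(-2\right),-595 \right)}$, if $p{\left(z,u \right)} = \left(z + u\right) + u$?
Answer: $1198$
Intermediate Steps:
$p{\left(z,u \right)} = z + 2 u$ ($p{\left(z,u \right)} = \left(u + z\right) + u = z + 2 u$)
$- p{\left(4 \cdot 1 \left(-2\right),-595 \right)} = - (4 \cdot 1 \left(-2\right) + 2 \left(-595\right)) = - (4 \left(-2\right) - 1190) = - (-8 - 1190) = \left(-1\right) \left(-1198\right) = 1198$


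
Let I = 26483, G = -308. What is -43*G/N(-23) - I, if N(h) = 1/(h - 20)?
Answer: -595975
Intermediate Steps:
N(h) = 1/(-20 + h)
-43*G/N(-23) - I = -(-13244)/(1/(-20 - 23)) - 1*26483 = -(-13244)/(1/(-43)) - 26483 = -(-13244)/(-1/43) - 26483 = -(-13244)*(-43) - 26483 = -43*13244 - 26483 = -569492 - 26483 = -595975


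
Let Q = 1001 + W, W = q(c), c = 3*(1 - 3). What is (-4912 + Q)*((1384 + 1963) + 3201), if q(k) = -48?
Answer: -25923532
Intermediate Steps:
c = -6 (c = 3*(-2) = -6)
W = -48
Q = 953 (Q = 1001 - 48 = 953)
(-4912 + Q)*((1384 + 1963) + 3201) = (-4912 + 953)*((1384 + 1963) + 3201) = -3959*(3347 + 3201) = -3959*6548 = -25923532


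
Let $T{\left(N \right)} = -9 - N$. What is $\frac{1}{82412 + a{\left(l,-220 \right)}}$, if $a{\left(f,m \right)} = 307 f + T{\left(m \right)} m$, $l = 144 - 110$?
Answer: $\frac{1}{46430} \approx 2.1538 \cdot 10^{-5}$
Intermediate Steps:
$l = 34$
$a{\left(f,m \right)} = 307 f + m \left(-9 - m\right)$ ($a{\left(f,m \right)} = 307 f + \left(-9 - m\right) m = 307 f + m \left(-9 - m\right)$)
$\frac{1}{82412 + a{\left(l,-220 \right)}} = \frac{1}{82412 + \left(307 \cdot 34 - - 220 \left(9 - 220\right)\right)} = \frac{1}{82412 + \left(10438 - \left(-220\right) \left(-211\right)\right)} = \frac{1}{82412 + \left(10438 - 46420\right)} = \frac{1}{82412 - 35982} = \frac{1}{46430}$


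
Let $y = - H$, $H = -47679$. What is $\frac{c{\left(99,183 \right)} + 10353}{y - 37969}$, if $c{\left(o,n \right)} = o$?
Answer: $\frac{5226}{4855} \approx 1.0764$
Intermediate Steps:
$y = 47679$ ($y = \left(-1\right) \left(-47679\right) = 47679$)
$\frac{c{\left(99,183 \right)} + 10353}{y - 37969} = \frac{99 + 10353}{47679 - 37969} = \frac{10452}{9710} = 10452 \cdot \frac{1}{9710} = \frac{5226}{4855}$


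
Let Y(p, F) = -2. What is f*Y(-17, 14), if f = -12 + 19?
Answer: -14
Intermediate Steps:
f = 7
f*Y(-17, 14) = 7*(-2) = -14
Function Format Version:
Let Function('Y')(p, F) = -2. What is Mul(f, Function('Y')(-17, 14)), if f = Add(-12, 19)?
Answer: -14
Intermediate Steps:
f = 7
Mul(f, Function('Y')(-17, 14)) = Mul(7, -2) = -14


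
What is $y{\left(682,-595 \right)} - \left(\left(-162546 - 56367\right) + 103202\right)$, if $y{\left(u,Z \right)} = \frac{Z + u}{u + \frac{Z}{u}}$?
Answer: $\frac{17917058151}{154843} \approx 1.1571 \cdot 10^{5}$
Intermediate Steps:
$y{\left(u,Z \right)} = \frac{Z + u}{u + \frac{Z}{u}}$
$y{\left(682,-595 \right)} - \left(\left(-162546 - 56367\right) + 103202\right) = \frac{682 \left(-595 + 682\right)}{-595 + 682^{2}} - \left(\left(-162546 - 56367\right) + 103202\right) = 682 \frac{1}{-595 + 465124} \cdot 87 - \left(-218913 + 103202\right) = 682 \cdot \frac{1}{464529} \cdot 87 - -115711 = 682 \cdot \frac{1}{464529} \cdot 87 + 115711 = \frac{19778}{154843} + 115711 = \frac{17917058151}{154843}$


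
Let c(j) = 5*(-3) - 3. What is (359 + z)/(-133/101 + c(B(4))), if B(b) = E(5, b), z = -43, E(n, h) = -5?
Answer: -31916/1951 ≈ -16.359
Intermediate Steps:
B(b) = -5
c(j) = -18 (c(j) = -15 - 3 = -18)
(359 + z)/(-133/101 + c(B(4))) = (359 - 43)/(-133/101 - 18) = 316/(-133*1/101 - 18) = 316/(-133/101 - 18) = 316/(-1951/101) = 316*(-101/1951) = -31916/1951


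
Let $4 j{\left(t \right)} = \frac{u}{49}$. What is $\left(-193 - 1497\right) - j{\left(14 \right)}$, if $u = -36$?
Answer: $- \frac{82801}{49} \approx -1689.8$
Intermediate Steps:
$j{\left(t \right)} = - \frac{9}{49}$ ($j{\left(t \right)} = \frac{\left(-36\right) \frac{1}{49}}{4} = \frac{1}{4} \left(- \frac{36}{49}\right) = - \frac{9}{49}$)
$\left(-193 - 1497\right) - j{\left(14 \right)} = \left(-193 - 1497\right) - - \frac{9}{49} = \left(-193 - 1497\right) + \frac{9}{49} = -1690 + \frac{9}{49} = - \frac{82801}{49}$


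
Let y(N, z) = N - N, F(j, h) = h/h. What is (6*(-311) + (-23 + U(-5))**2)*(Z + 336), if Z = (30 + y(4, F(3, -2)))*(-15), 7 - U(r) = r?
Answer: 198930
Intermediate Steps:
F(j, h) = 1
U(r) = 7 - r
y(N, z) = 0
Z = -450 (Z = (30 + 0)*(-15) = 30*(-15) = -450)
(6*(-311) + (-23 + U(-5))**2)*(Z + 336) = (6*(-311) + (-23 + (7 - 1*(-5)))**2)*(-450 + 336) = (-1866 + (-23 + (7 + 5))**2)*(-114) = (-1866 + (-23 + 12)**2)*(-114) = (-1866 + (-11)**2)*(-114) = (-1866 + 121)*(-114) = -1745*(-114) = 198930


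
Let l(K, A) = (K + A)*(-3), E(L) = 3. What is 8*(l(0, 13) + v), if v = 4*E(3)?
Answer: -216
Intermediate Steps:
l(K, A) = -3*A - 3*K (l(K, A) = (A + K)*(-3) = -3*A - 3*K)
v = 12 (v = 4*3 = 12)
8*(l(0, 13) + v) = 8*((-3*13 - 3*0) + 12) = 8*((-39 + 0) + 12) = 8*(-39 + 12) = 8*(-27) = -216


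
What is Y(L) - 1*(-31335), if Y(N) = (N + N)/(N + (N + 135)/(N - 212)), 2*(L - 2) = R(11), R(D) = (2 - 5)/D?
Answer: 3864015921/123301 ≈ 31338.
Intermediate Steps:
R(D) = -3/D
L = 41/22 (L = 2 + (-3/11)/2 = 2 + (-3*1/11)/2 = 2 + (1/2)*(-3/11) = 2 - 3/22 = 41/22 ≈ 1.8636)
Y(N) = 2*N/(N + (135 + N)/(-212 + N)) (Y(N) = (2*N)/(N + (135 + N)/(-212 + N)) = 2*N/(N + (135 + N)/(-212 + N)))
Y(L) - 1*(-31335) = 2*(41/22)*(-212 + 41/22)/(135 + (41/22)**2 - 211*41/22) - 1*(-31335) = 2*(41/22)*(-4623/22)/(135 + 1681/484 - 8651/22) + 31335 = 2*(41/22)*(-4623/22)/(-123301/484) + 31335 = 2*(41/22)*(-484/123301)*(-4623/22) + 31335 = 379086/123301 + 31335 = 3864015921/123301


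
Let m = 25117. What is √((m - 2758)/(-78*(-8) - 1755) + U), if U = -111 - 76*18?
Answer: 2*I*√63323/13 ≈ 38.714*I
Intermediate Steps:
U = -1479 (U = -111 - 1368 = -1479)
√((m - 2758)/(-78*(-8) - 1755) + U) = √((25117 - 2758)/(-78*(-8) - 1755) - 1479) = √(22359/(624 - 1755) - 1479) = √(22359/(-1131) - 1479) = √(22359*(-1/1131) - 1479) = √(-257/13 - 1479) = √(-19484/13) = 2*I*√63323/13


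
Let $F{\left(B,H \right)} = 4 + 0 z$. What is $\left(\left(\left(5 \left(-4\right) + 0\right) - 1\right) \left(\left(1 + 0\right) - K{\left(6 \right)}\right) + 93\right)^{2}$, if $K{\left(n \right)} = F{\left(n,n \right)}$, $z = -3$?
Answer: $24336$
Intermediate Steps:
$F{\left(B,H \right)} = 4$ ($F{\left(B,H \right)} = 4 + 0 \left(-3\right) = 4 + 0 = 4$)
$K{\left(n \right)} = 4$
$\left(\left(\left(5 \left(-4\right) + 0\right) - 1\right) \left(\left(1 + 0\right) - K{\left(6 \right)}\right) + 93\right)^{2} = \left(\left(\left(5 \left(-4\right) + 0\right) - 1\right) \left(\left(1 + 0\right) - 4\right) + 93\right)^{2} = \left(\left(\left(-20 + 0\right) - 1\right) \left(1 - 4\right) + 93\right)^{2} = \left(\left(-20 - 1\right) \left(-3\right) + 93\right)^{2} = \left(\left(-21\right) \left(-3\right) + 93\right)^{2} = \left(63 + 93\right)^{2} = 156^{2} = 24336$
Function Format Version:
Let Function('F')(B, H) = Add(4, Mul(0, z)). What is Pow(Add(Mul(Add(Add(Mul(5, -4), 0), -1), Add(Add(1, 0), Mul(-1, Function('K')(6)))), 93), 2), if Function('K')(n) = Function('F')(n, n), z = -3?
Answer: 24336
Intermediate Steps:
Function('F')(B, H) = 4 (Function('F')(B, H) = Add(4, Mul(0, -3)) = Add(4, 0) = 4)
Function('K')(n) = 4
Pow(Add(Mul(Add(Add(Mul(5, -4), 0), -1), Add(Add(1, 0), Mul(-1, Function('K')(6)))), 93), 2) = Pow(Add(Mul(Add(Add(Mul(5, -4), 0), -1), Add(Add(1, 0), Mul(-1, 4))), 93), 2) = Pow(Add(Mul(Add(Add(-20, 0), -1), Add(1, -4)), 93), 2) = Pow(Add(Mul(Add(-20, -1), -3), 93), 2) = Pow(Add(Mul(-21, -3), 93), 2) = Pow(Add(63, 93), 2) = Pow(156, 2) = 24336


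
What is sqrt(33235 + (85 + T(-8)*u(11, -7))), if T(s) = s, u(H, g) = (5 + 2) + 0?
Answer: 12*sqrt(231) ≈ 182.38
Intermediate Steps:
u(H, g) = 7 (u(H, g) = 7 + 0 = 7)
sqrt(33235 + (85 + T(-8)*u(11, -7))) = sqrt(33235 + (85 - 8*7)) = sqrt(33235 + (85 - 56)) = sqrt(33235 + 29) = sqrt(33264) = 12*sqrt(231)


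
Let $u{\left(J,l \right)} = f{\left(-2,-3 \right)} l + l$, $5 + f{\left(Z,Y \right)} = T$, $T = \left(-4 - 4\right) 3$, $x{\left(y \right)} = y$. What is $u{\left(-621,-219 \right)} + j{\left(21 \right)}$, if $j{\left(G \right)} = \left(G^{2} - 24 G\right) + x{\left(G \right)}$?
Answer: $6090$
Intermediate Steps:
$T = -24$ ($T = \left(-8\right) 3 = -24$)
$f{\left(Z,Y \right)} = -29$ ($f{\left(Z,Y \right)} = -5 - 24 = -29$)
$u{\left(J,l \right)} = - 28 l$ ($u{\left(J,l \right)} = - 29 l + l = - 28 l$)
$j{\left(G \right)} = G^{2} - 23 G$ ($j{\left(G \right)} = \left(G^{2} - 24 G\right) + G = G^{2} - 23 G$)
$u{\left(-621,-219 \right)} + j{\left(21 \right)} = \left(-28\right) \left(-219\right) + 21 \left(-23 + 21\right) = 6132 + 21 \left(-2\right) = 6132 - 42 = 6090$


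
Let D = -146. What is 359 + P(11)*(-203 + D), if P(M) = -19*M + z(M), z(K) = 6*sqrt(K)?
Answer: 73300 - 2094*sqrt(11) ≈ 66355.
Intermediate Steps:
P(M) = -19*M + 6*sqrt(M)
359 + P(11)*(-203 + D) = 359 + (-19*11 + 6*sqrt(11))*(-203 - 146) = 359 + (-209 + 6*sqrt(11))*(-349) = 359 + (72941 - 2094*sqrt(11)) = 73300 - 2094*sqrt(11)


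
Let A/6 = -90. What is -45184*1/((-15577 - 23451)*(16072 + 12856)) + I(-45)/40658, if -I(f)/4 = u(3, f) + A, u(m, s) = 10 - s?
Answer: 8562894297/179308447912 ≈ 0.047755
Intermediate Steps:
A = -540 (A = 6*(-90) = -540)
I(f) = 2120 + 4*f (I(f) = -4*((10 - f) - 540) = -4*(-530 - f) = 2120 + 4*f)
-45184*1/((-15577 - 23451)*(16072 + 12856)) + I(-45)/40658 = -45184*1/((-15577 - 23451)*(16072 + 12856)) + (2120 + 4*(-45))/40658 = -45184/((-39028*28928)) + (2120 - 180)*(1/40658) = -45184/(-1129001984) + 1940*(1/40658) = -45184*(-1/1129001984) + 970/20329 = 353/8820328 + 970/20329 = 8562894297/179308447912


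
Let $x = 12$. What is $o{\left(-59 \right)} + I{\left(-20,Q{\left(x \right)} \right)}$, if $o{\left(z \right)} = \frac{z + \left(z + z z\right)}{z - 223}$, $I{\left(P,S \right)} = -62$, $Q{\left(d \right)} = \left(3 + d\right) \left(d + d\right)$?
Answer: $- \frac{6949}{94} \approx -73.926$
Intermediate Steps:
$Q{\left(d \right)} = 2 d \left(3 + d\right)$ ($Q{\left(d \right)} = \left(3 + d\right) 2 d = 2 d \left(3 + d\right)$)
$o{\left(z \right)} = \frac{z^{2} + 2 z}{-223 + z}$ ($o{\left(z \right)} = \frac{z + \left(z + z^{2}\right)}{-223 + z} = \frac{z^{2} + 2 z}{-223 + z}$)
$o{\left(-59 \right)} + I{\left(-20,Q{\left(x \right)} \right)} = - \frac{59 \left(2 - 59\right)}{-223 - 59} - 62 = \left(-59\right) \frac{1}{-282} \left(-57\right) - 62 = \left(-59\right) \left(- \frac{1}{282}\right) \left(-57\right) - 62 = - \frac{1121}{94} - 62 = - \frac{6949}{94}$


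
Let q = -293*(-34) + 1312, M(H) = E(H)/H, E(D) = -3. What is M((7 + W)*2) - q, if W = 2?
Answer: -67645/6 ≈ -11274.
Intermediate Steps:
M(H) = -3/H
q = 11274 (q = 9962 + 1312 = 11274)
M((7 + W)*2) - q = -3*1/(2*(7 + 2)) - 1*11274 = -3/(9*2) - 11274 = -3/18 - 11274 = -3*1/18 - 11274 = -⅙ - 11274 = -67645/6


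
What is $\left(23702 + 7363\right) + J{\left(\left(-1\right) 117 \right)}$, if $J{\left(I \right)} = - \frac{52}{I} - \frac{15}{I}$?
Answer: $\frac{3634672}{117} \approx 31066.0$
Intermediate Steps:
$J{\left(I \right)} = - \frac{67}{I}$
$\left(23702 + 7363\right) + J{\left(\left(-1\right) 117 \right)} = \left(23702 + 7363\right) - \frac{67}{\left(-1\right) 117} = 31065 - \frac{67}{-117} = 31065 - - \frac{67}{117} = 31065 + \frac{67}{117} = \frac{3634672}{117}$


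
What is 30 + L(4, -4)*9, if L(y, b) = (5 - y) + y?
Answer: 75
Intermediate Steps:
L(y, b) = 5
30 + L(4, -4)*9 = 30 + 5*9 = 30 + 45 = 75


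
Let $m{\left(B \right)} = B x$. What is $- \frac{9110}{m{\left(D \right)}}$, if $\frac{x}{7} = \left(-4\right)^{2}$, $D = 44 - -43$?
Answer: $- \frac{4555}{4872} \approx -0.93493$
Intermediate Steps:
$D = 87$ ($D = 44 + 43 = 87$)
$x = 112$ ($x = 7 \left(-4\right)^{2} = 7 \cdot 16 = 112$)
$m{\left(B \right)} = 112 B$ ($m{\left(B \right)} = B 112 = 112 B$)
$- \frac{9110}{m{\left(D \right)}} = - \frac{9110}{112 \cdot 87} = - \frac{9110}{9744} = \left(-9110\right) \frac{1}{9744} = - \frac{4555}{4872}$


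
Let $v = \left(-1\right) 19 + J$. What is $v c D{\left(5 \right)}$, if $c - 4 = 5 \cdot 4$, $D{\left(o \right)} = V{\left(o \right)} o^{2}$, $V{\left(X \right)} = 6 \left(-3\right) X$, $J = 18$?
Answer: $54000$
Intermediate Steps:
$V{\left(X \right)} = - 18 X$
$v = -1$ ($v = \left(-1\right) 19 + 18 = -19 + 18 = -1$)
$D{\left(o \right)} = - 18 o^{3}$ ($D{\left(o \right)} = - 18 o o^{2} = - 18 o^{3}$)
$c = 24$ ($c = 4 + 5 \cdot 4 = 4 + 20 = 24$)
$v c D{\left(5 \right)} = \left(-1\right) 24 \left(- 18 \cdot 5^{3}\right) = - 24 \left(\left(-18\right) 125\right) = \left(-24\right) \left(-2250\right) = 54000$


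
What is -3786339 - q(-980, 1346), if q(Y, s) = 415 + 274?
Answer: -3787028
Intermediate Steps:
q(Y, s) = 689
-3786339 - q(-980, 1346) = -3786339 - 1*689 = -3786339 - 689 = -3787028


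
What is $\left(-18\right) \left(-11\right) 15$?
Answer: $2970$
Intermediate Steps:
$\left(-18\right) \left(-11\right) 15 = 198 \cdot 15 = 2970$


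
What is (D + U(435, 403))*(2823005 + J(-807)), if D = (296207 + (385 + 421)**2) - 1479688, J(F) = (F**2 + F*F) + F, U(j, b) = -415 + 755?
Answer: -2200545939480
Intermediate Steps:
U(j, b) = 340
J(F) = F + 2*F**2 (J(F) = (F**2 + F**2) + F = 2*F**2 + F = F + 2*F**2)
D = -533845 (D = (296207 + 806**2) - 1479688 = (296207 + 649636) - 1479688 = 945843 - 1479688 = -533845)
(D + U(435, 403))*(2823005 + J(-807)) = (-533845 + 340)*(2823005 - 807*(1 + 2*(-807))) = -533505*(2823005 - 807*(1 - 1614)) = -533505*(2823005 - 807*(-1613)) = -533505*(2823005 + 1301691) = -533505*4124696 = -2200545939480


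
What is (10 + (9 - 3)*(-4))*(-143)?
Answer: 2002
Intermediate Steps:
(10 + (9 - 3)*(-4))*(-143) = (10 + 6*(-4))*(-143) = (10 - 24)*(-143) = -14*(-143) = 2002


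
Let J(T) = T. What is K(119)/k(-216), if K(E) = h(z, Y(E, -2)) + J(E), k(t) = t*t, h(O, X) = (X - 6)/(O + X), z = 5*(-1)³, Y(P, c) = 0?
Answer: 601/233280 ≈ 0.0025763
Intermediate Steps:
z = -5 (z = 5*(-1) = -5)
h(O, X) = (-6 + X)/(O + X)
k(t) = t²
K(E) = 6/5 + E (K(E) = (-6 + 0)/(-5 + 0) + E = -6/(-5) + E = -⅕*(-6) + E = 6/5 + E)
K(119)/k(-216) = (6/5 + 119)/((-216)²) = (601/5)/46656 = (601/5)*(1/46656) = 601/233280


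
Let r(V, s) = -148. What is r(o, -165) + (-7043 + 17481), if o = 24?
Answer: 10290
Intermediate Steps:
r(o, -165) + (-7043 + 17481) = -148 + (-7043 + 17481) = -148 + 10438 = 10290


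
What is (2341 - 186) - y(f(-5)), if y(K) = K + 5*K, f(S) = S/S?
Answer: 2149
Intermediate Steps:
f(S) = 1
y(K) = 6*K
(2341 - 186) - y(f(-5)) = (2341 - 186) - 6 = 2155 - 1*6 = 2155 - 6 = 2149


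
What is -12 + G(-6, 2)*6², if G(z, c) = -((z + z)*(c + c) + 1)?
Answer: 1680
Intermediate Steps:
G(z, c) = -1 - 4*c*z (G(z, c) = -((2*z)*(2*c) + 1) = -(4*c*z + 1) = -(1 + 4*c*z) = -1 - 4*c*z)
-12 + G(-6, 2)*6² = -12 + (-1 - 4*2*(-6))*6² = -12 + (-1 + 48)*36 = -12 + 47*36 = -12 + 1692 = 1680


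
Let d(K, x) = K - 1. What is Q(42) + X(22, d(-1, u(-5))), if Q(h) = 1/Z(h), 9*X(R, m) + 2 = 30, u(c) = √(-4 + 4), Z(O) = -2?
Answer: 47/18 ≈ 2.6111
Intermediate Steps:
u(c) = 0 (u(c) = √0 = 0)
d(K, x) = -1 + K
X(R, m) = 28/9 (X(R, m) = -2/9 + (⅑)*30 = -2/9 + 10/3 = 28/9)
Q(h) = -½ (Q(h) = 1/(-2) = -½)
Q(42) + X(22, d(-1, u(-5))) = -½ + 28/9 = 47/18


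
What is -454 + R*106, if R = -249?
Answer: -26848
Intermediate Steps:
-454 + R*106 = -454 - 249*106 = -454 - 26394 = -26848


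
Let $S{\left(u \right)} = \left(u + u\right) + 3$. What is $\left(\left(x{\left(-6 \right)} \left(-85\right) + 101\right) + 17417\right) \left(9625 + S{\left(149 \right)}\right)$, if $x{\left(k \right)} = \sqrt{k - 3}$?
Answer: $173883668 - 2531130 i \approx 1.7388 \cdot 10^{8} - 2.5311 \cdot 10^{6} i$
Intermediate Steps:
$x{\left(k \right)} = \sqrt{-3 + k}$
$S{\left(u \right)} = 3 + 2 u$ ($S{\left(u \right)} = 2 u + 3 = 3 + 2 u$)
$\left(\left(x{\left(-6 \right)} \left(-85\right) + 101\right) + 17417\right) \left(9625 + S{\left(149 \right)}\right) = \left(\left(\sqrt{-3 - 6} \left(-85\right) + 101\right) + 17417\right) \left(9625 + \left(3 + 2 \cdot 149\right)\right) = \left(\left(\sqrt{-9} \left(-85\right) + 101\right) + 17417\right) \left(9625 + \left(3 + 298\right)\right) = \left(\left(3 i \left(-85\right) + 101\right) + 17417\right) \left(9625 + 301\right) = \left(\left(- 255 i + 101\right) + 17417\right) 9926 = \left(\left(101 - 255 i\right) + 17417\right) 9926 = \left(17518 - 255 i\right) 9926 = 173883668 - 2531130 i$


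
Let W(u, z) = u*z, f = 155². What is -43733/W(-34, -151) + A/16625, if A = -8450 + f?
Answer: -3697709/487730 ≈ -7.5815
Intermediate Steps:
f = 24025
A = 15575 (A = -8450 + 24025 = 15575)
-43733/W(-34, -151) + A/16625 = -43733/((-34*(-151))) + 15575/16625 = -43733/5134 + 15575*(1/16625) = -43733*1/5134 + 89/95 = -43733/5134 + 89/95 = -3697709/487730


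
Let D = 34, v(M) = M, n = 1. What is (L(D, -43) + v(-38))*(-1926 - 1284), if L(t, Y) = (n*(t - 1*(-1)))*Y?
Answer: 4953030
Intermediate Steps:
L(t, Y) = Y*(1 + t) (L(t, Y) = (1*(t - 1*(-1)))*Y = (1*(t + 1))*Y = (1*(1 + t))*Y = (1 + t)*Y = Y*(1 + t))
(L(D, -43) + v(-38))*(-1926 - 1284) = (-43*(1 + 34) - 38)*(-1926 - 1284) = (-43*35 - 38)*(-3210) = (-1505 - 38)*(-3210) = -1543*(-3210) = 4953030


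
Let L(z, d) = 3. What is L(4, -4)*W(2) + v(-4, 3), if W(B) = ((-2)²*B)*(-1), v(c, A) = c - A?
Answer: -31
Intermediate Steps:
W(B) = -4*B (W(B) = (4*B)*(-1) = -4*B)
L(4, -4)*W(2) + v(-4, 3) = 3*(-4*2) + (-4 - 1*3) = 3*(-8) + (-4 - 3) = -24 - 7 = -31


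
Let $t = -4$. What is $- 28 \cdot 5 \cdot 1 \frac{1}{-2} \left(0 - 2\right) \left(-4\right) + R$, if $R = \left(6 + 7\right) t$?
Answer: $508$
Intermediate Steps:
$R = -52$ ($R = \left(6 + 7\right) \left(-4\right) = 13 \left(-4\right) = -52$)
$- 28 \cdot 5 \cdot 1 \frac{1}{-2} \left(0 - 2\right) \left(-4\right) + R = - 28 \cdot 5 \cdot 1 \frac{1}{-2} \left(0 - 2\right) \left(-4\right) - 52 = - 28 \cdot 5 \cdot 1 \left(- \frac{1}{2}\right) \left(-2\right) \left(-4\right) - 52 = - 28 \cdot 5 \left(\left(- \frac{1}{2}\right) \left(-2\right)\right) \left(-4\right) - 52 = - 28 \cdot 5 \cdot 1 \left(-4\right) - 52 = - 28 \cdot 5 \left(-4\right) - 52 = \left(-28\right) \left(-20\right) - 52 = 560 - 52 = 508$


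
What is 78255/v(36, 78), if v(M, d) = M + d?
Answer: 26085/38 ≈ 686.45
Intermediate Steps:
78255/v(36, 78) = 78255/(36 + 78) = 78255/114 = 78255*(1/114) = 26085/38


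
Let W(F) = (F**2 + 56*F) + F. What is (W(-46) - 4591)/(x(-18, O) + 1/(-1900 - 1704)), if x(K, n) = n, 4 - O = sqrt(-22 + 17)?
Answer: -52959522204/54547261 - 66203995152*I*sqrt(5)/272736305 ≈ -970.89 - 542.78*I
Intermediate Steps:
O = 4 - I*sqrt(5) (O = 4 - sqrt(-22 + 17) = 4 - sqrt(-5) = 4 - I*sqrt(5) ≈ 4.0 - 2.2361*I)
W(F) = F**2 + 57*F
(W(-46) - 4591)/(x(-18, O) + 1/(-1900 - 1704)) = (-46*(57 - 46) - 4591)/((4 - I*sqrt(5)) + 1/(-1900 - 1704)) = (-46*11 - 4591)/((4 - I*sqrt(5)) + 1/(-3604)) = (-506 - 4591)/((4 - I*sqrt(5)) - 1/3604) = -5097/(14415/3604 - I*sqrt(5))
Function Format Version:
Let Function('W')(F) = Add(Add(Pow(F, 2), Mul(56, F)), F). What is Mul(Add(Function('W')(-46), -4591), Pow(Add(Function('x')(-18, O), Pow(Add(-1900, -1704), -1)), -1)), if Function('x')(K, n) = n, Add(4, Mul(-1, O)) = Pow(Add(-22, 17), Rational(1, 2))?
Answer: Add(Rational(-52959522204, 54547261), Mul(Rational(-66203995152, 272736305), I, Pow(5, Rational(1, 2)))) ≈ Add(-970.89, Mul(-542.78, I))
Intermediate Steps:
O = Add(4, Mul(-1, I, Pow(5, Rational(1, 2)))) (O = Add(4, Mul(-1, Pow(Add(-22, 17), Rational(1, 2)))) = Add(4, Mul(-1, Pow(-5, Rational(1, 2)))) = Add(4, Mul(-1, Mul(I, Pow(5, Rational(1, 2))))) = Add(4, Mul(-1, I, Pow(5, Rational(1, 2)))) ≈ Add(4.0000, Mul(-2.2361, I)))
Function('W')(F) = Add(Pow(F, 2), Mul(57, F))
Mul(Add(Function('W')(-46), -4591), Pow(Add(Function('x')(-18, O), Pow(Add(-1900, -1704), -1)), -1)) = Mul(Add(Mul(-46, Add(57, -46)), -4591), Pow(Add(Add(4, Mul(-1, I, Pow(5, Rational(1, 2)))), Pow(Add(-1900, -1704), -1)), -1)) = Mul(Add(Mul(-46, 11), -4591), Pow(Add(Add(4, Mul(-1, I, Pow(5, Rational(1, 2)))), Pow(-3604, -1)), -1)) = Mul(Add(-506, -4591), Pow(Add(Add(4, Mul(-1, I, Pow(5, Rational(1, 2)))), Rational(-1, 3604)), -1)) = Mul(-5097, Pow(Add(Rational(14415, 3604), Mul(-1, I, Pow(5, Rational(1, 2)))), -1))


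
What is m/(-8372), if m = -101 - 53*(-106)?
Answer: -5517/8372 ≈ -0.65898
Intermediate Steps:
m = 5517 (m = -101 + 5618 = 5517)
m/(-8372) = 5517/(-8372) = 5517*(-1/8372) = -5517/8372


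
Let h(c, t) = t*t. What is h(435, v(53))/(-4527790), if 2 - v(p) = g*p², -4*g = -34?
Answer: -2279967001/18111160 ≈ -125.89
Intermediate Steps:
g = 17/2 (g = -¼*(-34) = 17/2 ≈ 8.5000)
v(p) = 2 - 17*p²/2
h(c, t) = t²
h(435, v(53))/(-4527790) = (2 - 17/2*53²)²/(-4527790) = (2 - 17/2*2809)²*(-1/4527790) = (2 - 47753/2)²*(-1/4527790) = (-47749/2)²*(-1/4527790) = (2279967001/4)*(-1/4527790) = -2279967001/18111160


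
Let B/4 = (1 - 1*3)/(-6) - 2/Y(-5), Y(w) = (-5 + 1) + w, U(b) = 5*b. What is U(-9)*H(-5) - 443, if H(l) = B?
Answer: -543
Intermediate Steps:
Y(w) = -4 + w
B = 20/9 (B = 4*((1 - 1*3)/(-6) - 2/(-4 - 5)) = 4*((1 - 3)*(-⅙) - 2/(-9)) = 4*(-2*(-⅙) - 2*(-⅑)) = 4*(⅓ + 2/9) = 4*(5/9) = 20/9 ≈ 2.2222)
H(l) = 20/9
U(-9)*H(-5) - 443 = (5*(-9))*(20/9) - 443 = -45*20/9 - 443 = -100 - 443 = -543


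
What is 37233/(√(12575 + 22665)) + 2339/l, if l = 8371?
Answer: 2339/8371 + 37233*√8810/17620 ≈ 198.62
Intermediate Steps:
37233/(√(12575 + 22665)) + 2339/l = 37233/(√(12575 + 22665)) + 2339/8371 = 37233/(√35240) + 2339*(1/8371) = 37233/((2*√8810)) + 2339/8371 = 37233*(√8810/17620) + 2339/8371 = 37233*√8810/17620 + 2339/8371 = 2339/8371 + 37233*√8810/17620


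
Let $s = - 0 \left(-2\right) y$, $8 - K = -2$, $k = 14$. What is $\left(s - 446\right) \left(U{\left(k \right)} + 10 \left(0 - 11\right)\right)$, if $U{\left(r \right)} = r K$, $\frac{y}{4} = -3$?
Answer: $-13380$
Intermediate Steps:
$K = 10$ ($K = 8 - -2 = 8 + 2 = 10$)
$y = -12$ ($y = 4 \left(-3\right) = -12$)
$U{\left(r \right)} = 10 r$ ($U{\left(r \right)} = r 10 = 10 r$)
$s = 0$ ($s = - 0 \left(-2\right) \left(-12\right) = - 0 \left(-12\right) = \left(-1\right) 0 = 0$)
$\left(s - 446\right) \left(U{\left(k \right)} + 10 \left(0 - 11\right)\right) = \left(0 - 446\right) \left(10 \cdot 14 + 10 \left(0 - 11\right)\right) = - 446 \left(140 + 10 \left(-11\right)\right) = - 446 \left(140 - 110\right) = \left(-446\right) 30 = -13380$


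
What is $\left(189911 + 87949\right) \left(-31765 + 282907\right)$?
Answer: $69782316120$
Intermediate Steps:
$\left(189911 + 87949\right) \left(-31765 + 282907\right) = 277860 \cdot 251142 = 69782316120$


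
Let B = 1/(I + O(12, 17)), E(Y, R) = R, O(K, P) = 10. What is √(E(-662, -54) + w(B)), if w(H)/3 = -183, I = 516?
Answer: 3*I*√67 ≈ 24.556*I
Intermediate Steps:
B = 1/526 (B = 1/(516 + 10) = 1/526 ≈ 0.0019011)
w(H) = -549 (w(H) = 3*(-183) = -549)
√(E(-662, -54) + w(B)) = √(-54 - 549) = √(-603) = 3*I*√67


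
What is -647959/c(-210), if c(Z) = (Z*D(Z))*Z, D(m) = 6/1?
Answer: -647959/264600 ≈ -2.4488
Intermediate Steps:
D(m) = 6 (D(m) = 6*1 = 6)
c(Z) = 6*Z² (c(Z) = (Z*6)*Z = (6*Z)*Z = 6*Z²)
-647959/c(-210) = -647959/(6*(-210)²) = -647959/(6*44100) = -647959/264600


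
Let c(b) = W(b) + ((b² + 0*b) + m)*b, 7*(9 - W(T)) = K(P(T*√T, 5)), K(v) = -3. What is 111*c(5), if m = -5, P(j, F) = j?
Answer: 85026/7 ≈ 12147.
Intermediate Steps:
W(T) = 66/7 (W(T) = 9 - ⅐*(-3) = 9 + 3/7 = 66/7)
c(b) = 66/7 + b*(-5 + b²) (c(b) = 66/7 + ((b² + 0*b) - 5)*b = 66/7 + ((b² + 0) - 5)*b = 66/7 + (b² - 5)*b = 66/7 + (-5 + b²)*b = 66/7 + b*(-5 + b²))
111*c(5) = 111*(66/7 + 5³ - 5*5) = 111*(66/7 + 125 - 25) = 111*(766/7) = 85026/7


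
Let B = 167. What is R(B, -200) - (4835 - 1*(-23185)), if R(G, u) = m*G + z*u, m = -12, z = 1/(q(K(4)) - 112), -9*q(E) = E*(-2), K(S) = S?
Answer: -150111/5 ≈ -30022.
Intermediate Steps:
q(E) = 2*E/9 (q(E) = -E*(-2)/9 = -(-2)*E/9 = 2*E/9)
z = -9/1000 (z = 1/((2/9)*4 - 112) = 1/(8/9 - 112) = 1/(-1000/9) = -9/1000 ≈ -0.0090000)
R(G, u) = -12*G - 9*u/1000
R(B, -200) - (4835 - 1*(-23185)) = (-12*167 - 9/1000*(-200)) - (4835 - 1*(-23185)) = (-2004 + 9/5) - (4835 + 23185) = -10011/5 - 1*28020 = -10011/5 - 28020 = -150111/5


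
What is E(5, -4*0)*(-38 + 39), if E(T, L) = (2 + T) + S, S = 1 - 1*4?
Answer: 4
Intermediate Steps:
S = -3 (S = 1 - 4 = -3)
E(T, L) = -1 + T (E(T, L) = (2 + T) - 3 = -1 + T)
E(5, -4*0)*(-38 + 39) = (-1 + 5)*(-38 + 39) = 4*1 = 4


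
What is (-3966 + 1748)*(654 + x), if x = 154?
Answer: -1792144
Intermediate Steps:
(-3966 + 1748)*(654 + x) = (-3966 + 1748)*(654 + 154) = -2218*808 = -1792144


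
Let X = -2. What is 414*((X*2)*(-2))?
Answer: 3312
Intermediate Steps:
414*((X*2)*(-2)) = 414*(-2*2*(-2)) = 414*(-4*(-2)) = 414*8 = 3312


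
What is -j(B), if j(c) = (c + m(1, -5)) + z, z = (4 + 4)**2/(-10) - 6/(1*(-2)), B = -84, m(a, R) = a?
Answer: 432/5 ≈ 86.400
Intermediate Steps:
z = -17/5 (z = 8**2*(-1/10) - 6/(-2) = 64*(-1/10) - 6*(-1/2) = -32/5 + 3 = -17/5 ≈ -3.4000)
j(c) = -12/5 + c (j(c) = (c + 1) - 17/5 = (1 + c) - 17/5 = -12/5 + c)
-j(B) = -(-12/5 - 84) = -1*(-432/5) = 432/5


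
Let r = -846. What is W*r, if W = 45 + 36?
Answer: -68526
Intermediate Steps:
W = 81
W*r = 81*(-846) = -68526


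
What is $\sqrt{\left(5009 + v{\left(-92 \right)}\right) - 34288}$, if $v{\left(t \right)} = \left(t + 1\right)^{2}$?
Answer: $i \sqrt{20998} \approx 144.91 i$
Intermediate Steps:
$v{\left(t \right)} = \left(1 + t\right)^{2}$
$\sqrt{\left(5009 + v{\left(-92 \right)}\right) - 34288} = \sqrt{\left(5009 + \left(1 - 92\right)^{2}\right) - 34288} = \sqrt{\left(5009 + \left(-91\right)^{2}\right) - 34288} = \sqrt{\left(5009 + 8281\right) - 34288} = \sqrt{13290 - 34288} = \sqrt{-20998} = i \sqrt{20998}$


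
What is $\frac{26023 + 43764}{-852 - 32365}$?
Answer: $- \frac{69787}{33217} \approx -2.1009$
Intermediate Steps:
$\frac{26023 + 43764}{-852 - 32365} = \frac{69787}{-33217} = 69787 \left(- \frac{1}{33217}\right) = - \frac{69787}{33217}$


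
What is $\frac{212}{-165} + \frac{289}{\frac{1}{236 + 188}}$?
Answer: $\frac{20218228}{165} \approx 1.2253 \cdot 10^{5}$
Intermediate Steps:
$\frac{212}{-165} + \frac{289}{\frac{1}{236 + 188}} = 212 \left(- \frac{1}{165}\right) + \frac{289}{\frac{1}{424}} = - \frac{212}{165} + 289 \frac{1}{\frac{1}{424}} = - \frac{212}{165} + 289 \cdot 424 = - \frac{212}{165} + 122536 = \frac{20218228}{165}$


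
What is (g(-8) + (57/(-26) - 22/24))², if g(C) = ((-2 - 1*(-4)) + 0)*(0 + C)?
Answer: 8886361/24336 ≈ 365.15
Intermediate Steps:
g(C) = 2*C (g(C) = ((-2 + 4) + 0)*C = (2 + 0)*C = 2*C)
(g(-8) + (57/(-26) - 22/24))² = (2*(-8) + (57/(-26) - 22/24))² = (-16 + (57*(-1/26) - 22*1/24))² = (-16 + (-57/26 - 11/12))² = (-16 - 485/156)² = (-2981/156)² = 8886361/24336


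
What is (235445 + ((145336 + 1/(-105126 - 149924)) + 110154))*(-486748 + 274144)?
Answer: -13310389322862198/127525 ≈ -1.0437e+11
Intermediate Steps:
(235445 + ((145336 + 1/(-105126 - 149924)) + 110154))*(-486748 + 274144) = (235445 + ((145336 + 1/(-255050)) + 110154))*(-212604) = (235445 + ((145336 - 1/255050) + 110154))*(-212604) = (235445 + (37067946799/255050 + 110154))*(-212604) = (235445 + 65162724499/255050)*(-212604) = (125212971749/255050)*(-212604) = -13310389322862198/127525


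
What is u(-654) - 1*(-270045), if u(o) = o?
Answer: 269391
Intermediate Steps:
u(-654) - 1*(-270045) = -654 - 1*(-270045) = -654 + 270045 = 269391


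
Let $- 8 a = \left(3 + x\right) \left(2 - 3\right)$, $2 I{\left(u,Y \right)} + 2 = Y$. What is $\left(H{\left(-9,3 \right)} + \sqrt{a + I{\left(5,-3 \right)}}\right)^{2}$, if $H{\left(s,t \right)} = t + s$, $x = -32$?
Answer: $\frac{239}{8} - 21 i \sqrt{2} \approx 29.875 - 29.698 i$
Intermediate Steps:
$I{\left(u,Y \right)} = -1 + \frac{Y}{2}$
$H{\left(s,t \right)} = s + t$
$a = - \frac{29}{8}$ ($a = - \frac{\left(3 - 32\right) \left(2 - 3\right)}{8} = - \frac{\left(-29\right) \left(-1\right)}{8} = \left(- \frac{1}{8}\right) 29 = - \frac{29}{8} \approx -3.625$)
$\left(H{\left(-9,3 \right)} + \sqrt{a + I{\left(5,-3 \right)}}\right)^{2} = \left(\left(-9 + 3\right) + \sqrt{- \frac{29}{8} + \left(-1 + \frac{1}{2} \left(-3\right)\right)}\right)^{2} = \left(-6 + \sqrt{- \frac{29}{8} - \frac{5}{2}}\right)^{2} = \left(-6 + \sqrt{- \frac{49}{8}}\right)^{2} = \left(-6 + \frac{7 i \sqrt{2}}{4}\right)^{2}$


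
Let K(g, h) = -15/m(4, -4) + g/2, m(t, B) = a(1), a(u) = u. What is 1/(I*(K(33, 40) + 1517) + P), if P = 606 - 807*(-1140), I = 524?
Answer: 1/1716280 ≈ 5.8266e-7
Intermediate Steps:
m(t, B) = 1
P = 920586 (P = 606 + 919980 = 920586)
K(g, h) = -15 + g/2 (K(g, h) = -15/1 + g/2 = -15*1 + g*(1/2) = -15 + g/2)
1/(I*(K(33, 40) + 1517) + P) = 1/(524*((-15 + (1/2)*33) + 1517) + 920586) = 1/(524*((-15 + 33/2) + 1517) + 920586) = 1/(524*(3/2 + 1517) + 920586) = 1/(524*(3037/2) + 920586) = 1/(795694 + 920586) = 1/1716280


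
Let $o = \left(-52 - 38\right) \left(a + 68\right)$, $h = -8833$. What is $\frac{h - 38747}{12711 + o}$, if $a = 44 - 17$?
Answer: $- \frac{15860}{1387} \approx -11.435$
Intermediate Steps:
$a = 27$ ($a = 44 - 17 = 27$)
$o = -8550$ ($o = \left(-52 - 38\right) \left(27 + 68\right) = \left(-52 - 38\right) 95 = \left(-90\right) 95 = -8550$)
$\frac{h - 38747}{12711 + o} = \frac{-8833 - 38747}{12711 - 8550} = - \frac{47580}{4161} = \left(-47580\right) \frac{1}{4161} = - \frac{15860}{1387}$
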